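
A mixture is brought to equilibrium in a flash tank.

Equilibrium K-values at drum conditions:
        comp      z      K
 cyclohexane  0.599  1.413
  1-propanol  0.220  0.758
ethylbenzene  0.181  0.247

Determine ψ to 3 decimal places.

ψ = 0.249

Let ψ = V/F and solve Σ zᵢ(Kᵢ−1)/(1+ψ(Kᵢ−1)) = 0.
Feasibility: ΣzᵢKᵢ = 1.058, Σzᵢ/Kᵢ = 1.447 — both > 1, two phases present.
Iterate (Newton) starting at ψ = 0.58:
  ψ = 0.580: g = -0.1043, g' = -0.407 → ψ = 0.324
  ψ = 0.324: g = -0.0198, g' = -0.274 → ψ = 0.252
  ψ = 0.252: g = -0.0007, g' = -0.255 → ψ = 0.249
Converged at ψ = 0.249.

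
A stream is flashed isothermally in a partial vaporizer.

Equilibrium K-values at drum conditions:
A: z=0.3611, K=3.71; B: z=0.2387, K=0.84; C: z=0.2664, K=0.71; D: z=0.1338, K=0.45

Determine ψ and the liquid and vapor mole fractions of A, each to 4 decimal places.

ψ = 0.8761, x_A = 0.1070, y_A = 0.3970

Let ψ = V/F and solve Σ zᵢ(Kᵢ−1)/(1+ψ(Kᵢ−1)) = 0.
Feasibility: ΣzᵢKᵢ = 1.7895, Σzᵢ/Kᵢ = 1.0540 — both > 1, two phases present.
Iterate (Newton) starting at ψ = 0.67:
  ψ = 0.6700: g = 0.09235, g' = -0.4782 → ψ = 0.8631
  ψ = 0.8631: g = 0.00561, g' = -0.4326 → ψ = 0.8761
Converged at ψ = 0.8761.
Compositions from xᵢ = zᵢ/(1+ψ(Kᵢ−1)), yᵢ = Kᵢxᵢ:
  A: x = 0.1070, y = 0.3970
  B: x = 0.2776, y = 0.2332
  C: x = 0.3571, y = 0.2536
  D: x = 0.2582, y = 0.1162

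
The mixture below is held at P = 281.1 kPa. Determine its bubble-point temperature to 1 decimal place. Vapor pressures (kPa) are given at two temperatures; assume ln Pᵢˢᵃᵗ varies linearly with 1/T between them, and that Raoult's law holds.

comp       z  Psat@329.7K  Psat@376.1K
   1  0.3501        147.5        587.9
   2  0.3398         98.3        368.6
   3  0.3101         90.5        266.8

Bubble-point temperature: ΣzᵢPᵢˢᵃᵗ(T) = P. Interpolate ln Pᵢˢᵃᵗ = aᵢ + bᵢ/T.
  T = 329.7 K: ΣzᵢPᵢˢᵃᵗ = 113.11 kPa
  T = 376.1 K: ΣzᵢPᵢˢᵃᵗ = 413.81 kPa
  T = 352.9 K: ΣzᵢPᵢˢᵃᵗ = 225.37 kPa
  T = 364.5 K: ΣzᵢPᵢˢᵃᵗ = 308.24 kPa
  T = 358.7 K: ΣzᵢPᵢˢᵃᵗ = 264.21 kPa
  T = 361.6 K: ΣzᵢPᵢˢᵃᵗ = 285.55 kPa
Interpolating between 358.7 K and 361.6 K gives T ≈ 361.0 K.

T = 361.0 K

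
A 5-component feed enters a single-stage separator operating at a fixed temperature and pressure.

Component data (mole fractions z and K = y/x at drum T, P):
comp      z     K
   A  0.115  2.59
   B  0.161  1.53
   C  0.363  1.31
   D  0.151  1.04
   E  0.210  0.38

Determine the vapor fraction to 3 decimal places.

Let ψ = V/F and solve Σ zᵢ(Kᵢ−1)/(1+ψ(Kᵢ−1)) = 0.
Check two-phase: ΣzᵢKᵢ = 1.257 > 1 and Σzᵢ/Kᵢ = 1.125 > 1, so g(0) = 0.257 > 0 and g(1) = -0.125 < 0.
Newton iteration, ψ⁰ = 0.5:
  ψ = 0.500: g = 0.0840, g' = -0.314 → ψ = 0.767
  ψ = 0.767: g = -0.0085, g' = -0.398 → ψ = 0.746
Converged at ψ = 0.746.

ψ = 0.746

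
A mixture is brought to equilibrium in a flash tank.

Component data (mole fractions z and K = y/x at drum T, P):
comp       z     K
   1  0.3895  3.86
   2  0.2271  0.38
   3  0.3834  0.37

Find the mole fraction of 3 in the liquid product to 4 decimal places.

x_3 = 0.5162

Material balance + equilibrium reduce to Σ zᵢ(Kᵢ−1)/(1+ψ(Kᵢ−1)) = 0.
g(0) = ΣzᵢKᵢ − 1 = 0.7316 and g(1) = 1 − Σzᵢ/Kᵢ = -0.7348, so a root lies in (0, 1).
Iterate (Newton) starting at ψ = 0.67:
  ψ = 0.6700: g = -0.27682, g' = -1.0857 → ψ = 0.4150
  ψ = 0.4150: g = -0.00728, g' = -1.1034 → ψ = 0.4084
  ψ = 0.4084: g = 0.00002, g' = -1.1102 → ψ = 0.4085
Converged at ψ = 0.4085.
Compositions from xᵢ = zᵢ/(1+ψ(Kᵢ−1)), yᵢ = Kᵢxᵢ:
  1: x = 0.1796, y = 0.6934
  2: x = 0.3041, y = 0.1156
  3: x = 0.5162, y = 0.1910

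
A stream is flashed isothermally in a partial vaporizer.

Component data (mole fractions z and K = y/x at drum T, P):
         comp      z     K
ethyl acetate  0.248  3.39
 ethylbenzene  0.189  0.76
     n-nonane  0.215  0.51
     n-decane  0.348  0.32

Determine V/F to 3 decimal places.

Material balance + equilibrium reduce to Σ zᵢ(Kᵢ−1)/(1+V/F(Kᵢ−1)) = 0.
g(0) = ΣzᵢKᵢ − 1 = 0.205 and g(1) = 1 − Σzᵢ/Kᵢ = -0.831, so a root lies in (0, 1).
Iterate (Newton) starting at V/F = 0.63:
  V/F = 0.630: g = -0.3833, g' = -0.841 → V/F = 0.174
  V/F = 0.174: g = -0.0127, g' = -0.986 → V/F = 0.162
Converged at V/F = 0.162.

V/F = 0.162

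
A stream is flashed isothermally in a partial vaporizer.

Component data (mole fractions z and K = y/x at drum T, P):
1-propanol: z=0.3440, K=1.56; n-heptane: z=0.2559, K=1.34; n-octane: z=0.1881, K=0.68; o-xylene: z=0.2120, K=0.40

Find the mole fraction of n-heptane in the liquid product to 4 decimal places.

x_n-heptane = 0.2259

Newton–Raphson from V/F = 0.5:
  V/F = 0.5000: g = -0.02851, g' = -0.2705 → V/F = 0.3946
  V/F = 0.3946: g = -0.00106, g' = -0.2516 → V/F = 0.3904
Converged at V/F = 0.3904.
Compositions from xᵢ = zᵢ/(1+V/F(Kᵢ−1)), yᵢ = Kᵢxᵢ:
  1-propanol: x = 0.2823, y = 0.4404
  n-heptane: x = 0.2259, y = 0.3027
  n-octane: x = 0.2150, y = 0.1462
  o-xylene: x = 0.2768, y = 0.1107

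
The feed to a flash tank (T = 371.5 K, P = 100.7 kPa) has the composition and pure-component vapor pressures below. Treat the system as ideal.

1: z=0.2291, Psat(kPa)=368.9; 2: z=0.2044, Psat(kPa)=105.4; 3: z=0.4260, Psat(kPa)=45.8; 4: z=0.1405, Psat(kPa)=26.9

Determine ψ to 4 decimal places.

ψ = 0.2283

Raoult's law: Kᵢ = Pᵢˢᵃᵗ/P = Pᵢˢᵃᵗ/100.7.
  K_1 = 368.9/100.7 = 3.663357, K_2 = 105.4/100.7 = 1.046673, K_3 = 45.8/100.7 = 0.454816, K_4 = 26.9/100.7 = 0.267130
Let ψ = V/F and solve Σ zᵢ(Kᵢ−1)/(1+ψ(Kᵢ−1)) = 0.
Feasibility: ΣzᵢKᵢ = 1.2845, Σzᵢ/Kᵢ = 1.7204 — both > 1, two phases present.
Newton iteration, ψ⁰ = 0.57:
  ψ = 0.5700: g = -0.26219, g' = -0.7458 → ψ = 0.2185
  ψ = 0.2185: g = 0.00894, g' = -0.9201 → ψ = 0.2282
  ψ = 0.2282: g = 0.00008, g' = -0.9031 → ψ = 0.2283
Converged at ψ = 0.2283.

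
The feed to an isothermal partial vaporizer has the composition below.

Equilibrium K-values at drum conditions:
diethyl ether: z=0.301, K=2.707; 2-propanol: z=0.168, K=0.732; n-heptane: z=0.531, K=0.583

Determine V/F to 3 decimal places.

Material balance + equilibrium reduce to Σ zᵢ(Kᵢ−1)/(1+V/F(Kᵢ−1)) = 0.
g(0) = ΣzᵢKᵢ − 1 = 0.247 and g(1) = 1 − Σzᵢ/Kᵢ = -0.252, so a root lies in (0, 1).
Newton–Raphson from V/F = 0.5:
  V/F = 0.500: g = -0.0545, g' = -0.419 → V/F = 0.370
  V/F = 0.370: g = 0.0032, g' = -0.474 → V/F = 0.377
Converged at V/F = 0.377.

V/F = 0.377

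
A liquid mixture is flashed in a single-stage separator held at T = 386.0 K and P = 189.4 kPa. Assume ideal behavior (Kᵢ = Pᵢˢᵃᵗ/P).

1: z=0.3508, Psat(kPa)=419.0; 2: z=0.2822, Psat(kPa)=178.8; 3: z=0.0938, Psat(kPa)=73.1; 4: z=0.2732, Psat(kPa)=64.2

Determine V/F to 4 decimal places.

V/F = 0.2998

Raoult's law: Kᵢ = Pᵢˢᵃᵗ/P = Pᵢˢᵃᵗ/189.4.
  K_1 = 419.0/189.4 = 2.212249, K_2 = 178.8/189.4 = 0.944034, K_3 = 73.1/189.4 = 0.385956, K_4 = 64.2/189.4 = 0.338965
Newton iteration, V/F⁰ = 0.33:
  V/F = 0.3300: g = -0.01556, g' = -0.5148 → V/F = 0.2998
Converged at V/F = 0.2998.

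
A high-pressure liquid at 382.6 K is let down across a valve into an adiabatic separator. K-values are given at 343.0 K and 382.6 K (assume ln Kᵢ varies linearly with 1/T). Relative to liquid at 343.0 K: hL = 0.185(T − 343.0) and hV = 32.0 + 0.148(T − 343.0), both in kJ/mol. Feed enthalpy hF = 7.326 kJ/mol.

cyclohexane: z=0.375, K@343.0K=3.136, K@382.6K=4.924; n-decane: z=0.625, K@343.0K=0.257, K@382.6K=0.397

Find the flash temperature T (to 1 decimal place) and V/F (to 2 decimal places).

Adiabatic flash: solve Rachford–Rice at each trial T, then check hF = ψ·hV(T) + (1−ψ)·hL(T).
  T = 343.0 K: K = (3.136, 0.257), RR gives ψ = 0.212, H_out = 6.787 kJ/mol
  T = 382.6 K: K = (4.924, 0.397), RR gives ψ = 0.463, H_out = 21.452 kJ/mol
  T = 362.8 K: K = (3.978, 0.323), RR gives ψ = 0.344, H_out = 14.427 kJ/mol
  T = 352.9 K: K = (3.544, 0.289), RR gives ψ = 0.282, H_out = 10.748 kJ/mol
  T = 347.9 K: K = (3.335, 0.273), RR gives ψ = 0.248, H_out = 8.793 kJ/mol
  T = 345.4 K: K = (3.232, 0.265), RR gives ψ = 0.230, H_out = 7.783 kJ/mol
Linear interpolation between T = 343.0 (H_out = 6.787) and T = 345.4 (H_out = 7.783) on hF = 7.326 gives T ≈ 344.3 K, at which ψ = 0.22.

T = 344.3 K, V/F = 0.22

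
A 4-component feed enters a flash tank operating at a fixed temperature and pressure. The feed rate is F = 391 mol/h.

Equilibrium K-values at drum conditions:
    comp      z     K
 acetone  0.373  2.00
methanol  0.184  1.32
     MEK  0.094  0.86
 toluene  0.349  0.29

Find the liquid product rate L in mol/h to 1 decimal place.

Material balance + equilibrium reduce to Σ zᵢ(Kᵢ−1)/(1+V/F(Kᵢ−1)) = 0.
g(0) = ΣzᵢKᵢ − 1 = 0.171 and g(1) = 1 − Σzᵢ/Kᵢ = -0.639, so a root lies in (0, 1).
Newton–Raphson from V/F = 0.63:
  V/F = 0.630: g = -0.1849, g' = -0.732 → V/F = 0.377
  V/F = 0.377: g = -0.0290, g' = -0.542 → V/F = 0.324
  V/F = 0.324: g = -0.0004, g' = -0.527 → V/F = 0.323
Converged at V/F = 0.323.
Then V = V/F·F = 0.3230·391 = 126.3 mol/h and L = F − V = 264.7 mol/h.

L = 264.7 mol/h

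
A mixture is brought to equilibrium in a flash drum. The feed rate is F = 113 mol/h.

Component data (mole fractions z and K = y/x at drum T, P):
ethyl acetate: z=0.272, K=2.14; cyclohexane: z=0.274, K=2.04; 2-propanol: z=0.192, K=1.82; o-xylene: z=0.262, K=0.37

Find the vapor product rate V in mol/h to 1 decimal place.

V = 103.1 mol/h

Rachford–Rice: g(V/F) = Σ zᵢ(Kᵢ−1)/(1+V/F(Kᵢ−1)) = 0.
Check two-phase: ΣzᵢKᵢ = 1.587 > 1 and Σzᵢ/Kᵢ = 1.075 > 1, so g(0) = 0.587 > 0 and g(1) = -0.075 < 0.
Iterate (Newton) starting at V/F = 0.5:
  V/F = 0.500: g = 0.2557, g' = -0.558 → V/F = 0.958
  V/F = 0.958: g = -0.0372, g' = -0.857 → V/F = 0.915
  V/F = 0.915: g = -0.0017, g' = -0.784 → V/F = 0.912
Converged at V/F = 0.912.
Then V = V/F·F = 0.9125·113 = 103.1 mol/h and L = F − V = 9.9 mol/h.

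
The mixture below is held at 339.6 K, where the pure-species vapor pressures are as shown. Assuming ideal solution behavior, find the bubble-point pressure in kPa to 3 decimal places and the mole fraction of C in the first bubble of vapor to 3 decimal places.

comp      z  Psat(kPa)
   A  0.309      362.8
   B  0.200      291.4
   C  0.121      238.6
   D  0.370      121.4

At the bubble point ψ → 0, so ΣzᵢKᵢ = 1 with Kᵢ = Pᵢˢᵃᵗ/P ⇒ P = ΣzᵢPᵢˢᵃᵗ.
P = 0.309·362.8 + 0.200·291.4 + 0.121·238.6 + 0.370·121.4 = 244.174 kPa
yᵢ = zᵢPᵢˢᵃᵗ/P ⇒ y_C = 0.121·238.6/244.174 = 0.118

Pbub = 244.174 kPa, y_C = 0.118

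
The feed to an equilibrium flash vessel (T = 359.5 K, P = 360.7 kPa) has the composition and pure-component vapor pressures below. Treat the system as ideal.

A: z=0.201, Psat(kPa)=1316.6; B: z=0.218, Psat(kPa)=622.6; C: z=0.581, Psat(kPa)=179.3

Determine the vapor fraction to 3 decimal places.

ψ = 0.425

Raoult's law: Kᵢ = Pᵢˢᵃᵗ/P = Pᵢˢᵃᵗ/360.7.
  K_A = 1316.6/360.7 = 3.65012, K_B = 622.6/360.7 = 1.72609, K_C = 179.3/360.7 = 0.49709
Let ψ = V/F and solve Σ zᵢ(Kᵢ−1)/(1+ψ(Kᵢ−1)) = 0.
Check two-phase: ΣzᵢKᵢ = 1.399 > 1 and Σzᵢ/Kᵢ = 1.350 > 1, so g(0) = 0.399 > 0 and g(1) = -0.350 < 0.
Iterate (Newton) starting at ψ = 0.67:
  ψ = 0.670: g = -0.1423, g' = -0.569 → ψ = 0.420
  ψ = 0.420: g = 0.0028, g' = -0.620 → ψ = 0.425
Converged at ψ = 0.425.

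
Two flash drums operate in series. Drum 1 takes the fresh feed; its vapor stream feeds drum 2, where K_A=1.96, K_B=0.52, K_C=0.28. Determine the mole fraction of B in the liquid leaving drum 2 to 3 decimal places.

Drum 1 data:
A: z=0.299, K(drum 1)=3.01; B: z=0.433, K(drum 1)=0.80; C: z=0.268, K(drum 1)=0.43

Drum 1:
Let ψ₁ = V/F and solve Σ zᵢ(Kᵢ−1)/(1+ψ₁(Kᵢ−1)) = 0.
Feasibility: ΣzᵢKᵢ = 1.362, Σzᵢ/Kᵢ = 1.264 — both > 1, two phases present.
Newton iteration, ψ₁⁰ = 0.59:
  ψ₁ = 0.590: g = -0.0534, g' = -0.473 → ψ₁ = 0.477
  ψ₁ = 0.477: g = 0.0013, g' = -0.500 → ψ₁ = 0.480
Converged at ψ₁ = 0.480.
Drum-1 compositions:
  A: x = 0.152, y = 0.458
  B: x = 0.479, y = 0.383
  C: x = 0.369, y = 0.159
Drum-2 feed = drum-1 vapor: z₂ = (0.4583, 0.3831, 0.1586).
Drum 2:
Material balance + equilibrium reduce to Σ zᵢ(Kᵢ−1)/(1+ψ₂(Kᵢ−1)) = 0.
g(0) = ΣzᵢKᵢ − 1 = 0.142 and g(1) = 1 − Σzᵢ/Kᵢ = -0.537, so a root lies in (0, 1).
Iterate (Newton) starting at ψ₂ = 0.5:
  ψ₂ = 0.500: g = -0.1232, g' = -0.546 → ψ₂ = 0.275
  ψ₂ = 0.275: g = -0.0060, g' = -0.509 → ψ₂ = 0.263
Converged at ψ₂ = 0.263.
  A: x = 0.366, y = 0.717
  B: x = 0.438, y = 0.228
  C: x = 0.196, y = 0.055

x_B (drum 2) = 0.438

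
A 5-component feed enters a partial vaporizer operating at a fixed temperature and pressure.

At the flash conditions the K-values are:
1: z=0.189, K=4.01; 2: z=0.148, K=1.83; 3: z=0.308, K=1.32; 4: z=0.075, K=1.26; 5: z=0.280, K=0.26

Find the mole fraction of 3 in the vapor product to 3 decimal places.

y_3 = 0.340

Let β = V/F and solve Σ zᵢ(Kᵢ−1)/(1+β(Kᵢ−1)) = 0.
Check two-phase: ΣzᵢKᵢ = 1.603 > 1 and Σzᵢ/Kᵢ = 1.498 > 1, so g(0) = 0.603 > 0 and g(1) = -0.498 < 0.
Newton–Raphson from β = 0.59:
  β = 0.590: g = 0.0194, g' = -0.777 → β = 0.615
Converged at β = 0.615.
Compositions from xᵢ = zᵢ/(1+β(Kᵢ−1)), yᵢ = Kᵢxᵢ:
  1: x = 0.066, y = 0.266
  2: x = 0.098, y = 0.179
  3: x = 0.257, y = 0.340
  4: x = 0.065, y = 0.081
  5: x = 0.514, y = 0.134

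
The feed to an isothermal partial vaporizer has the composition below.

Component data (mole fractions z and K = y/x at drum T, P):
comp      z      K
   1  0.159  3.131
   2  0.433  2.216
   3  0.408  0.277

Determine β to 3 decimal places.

Rachford–Rice: g(β) = Σ zᵢ(Kᵢ−1)/(1+β(Kᵢ−1)) = 0.
Check two-phase: ΣzᵢKᵢ = 1.570 > 1 and Σzᵢ/Kᵢ = 1.719 > 1, so g(0) = 0.570 > 0 and g(1) = -0.719 < 0.
Newton–Raphson from β = 0.51:
  β = 0.510: g = 0.0201, g' = -0.945 → β = 0.531
Converged at β = 0.531.

β = 0.531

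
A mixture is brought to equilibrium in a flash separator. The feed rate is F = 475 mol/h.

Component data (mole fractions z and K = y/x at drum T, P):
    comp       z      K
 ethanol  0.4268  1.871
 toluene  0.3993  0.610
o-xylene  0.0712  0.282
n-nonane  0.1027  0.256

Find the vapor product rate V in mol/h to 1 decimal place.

V = 93.1 mol/h

Rachford–Rice: g(ψ) = Σ zᵢ(Kᵢ−1)/(1+ψ(Kᵢ−1)) = 0.
g(0) = ΣzᵢKᵢ − 1 = 0.0885 and g(1) = 1 − Σzᵢ/Kᵢ = -0.5364, so a root lies in (0, 1).
Iterate (Newton) starting at ψ = 0.55:
  ψ = 0.5500: g = -0.16073, g' = -0.5096 → ψ = 0.2346
  ψ = 0.2346: g = -0.01677, g' = -0.4333 → ψ = 0.1959
Converged at ψ = 0.1959.
Then V = ψ·F = 0.1959·475 = 93.1 mol/h and L = F − V = 381.9 mol/h.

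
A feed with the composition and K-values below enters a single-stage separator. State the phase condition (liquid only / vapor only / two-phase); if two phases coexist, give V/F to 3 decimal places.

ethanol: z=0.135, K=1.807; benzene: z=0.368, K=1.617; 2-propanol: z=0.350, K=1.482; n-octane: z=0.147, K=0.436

ΣzᵢKᵢ = 1.422; Σzᵢ/Kᵢ = 0.876.
Since Σzᵢ/Kᵢ < 1 the mixture is above its dew point — single vapor phase.

vapor only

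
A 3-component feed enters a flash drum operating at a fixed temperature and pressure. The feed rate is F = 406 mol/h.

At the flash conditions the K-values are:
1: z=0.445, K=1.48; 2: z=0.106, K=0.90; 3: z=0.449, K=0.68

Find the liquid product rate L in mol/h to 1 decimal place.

L = 233.3 mol/h

Material balance + equilibrium reduce to Σ zᵢ(Kᵢ−1)/(1+ψ(Kᵢ−1)) = 0.
Feasibility: ΣzᵢKᵢ = 1.059, Σzᵢ/Kᵢ = 1.079 — both > 1, two phases present.
Iterate (Newton) starting at ψ = 0.38:
  ψ = 0.380: g = 0.0061, g' = -0.134 → ψ = 0.425
Converged at ψ = 0.425.
Then V = ψ·F = 0.4253·406 = 172.7 mol/h and L = F − V = 233.3 mol/h.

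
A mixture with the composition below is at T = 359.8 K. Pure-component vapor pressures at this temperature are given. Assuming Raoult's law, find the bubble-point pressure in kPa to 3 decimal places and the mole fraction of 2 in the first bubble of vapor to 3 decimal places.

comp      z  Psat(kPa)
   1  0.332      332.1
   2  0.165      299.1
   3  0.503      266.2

At the bubble point ψ → 0, so ΣzᵢKᵢ = 1 with Kᵢ = Pᵢˢᵃᵗ/P ⇒ P = ΣzᵢPᵢˢᵃᵗ.
P = 0.332·332.1 + 0.165·299.1 + 0.503·266.2 = 293.507 kPa
yᵢ = zᵢPᵢˢᵃᵗ/P ⇒ y_2 = 0.165·299.1/293.507 = 0.168

Pbub = 293.507 kPa, y_2 = 0.168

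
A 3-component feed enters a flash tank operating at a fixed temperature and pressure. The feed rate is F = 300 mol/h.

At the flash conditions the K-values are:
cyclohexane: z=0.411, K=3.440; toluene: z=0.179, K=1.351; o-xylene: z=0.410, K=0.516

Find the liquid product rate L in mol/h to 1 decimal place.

Let ψ = V/F and solve Σ zᵢ(Kᵢ−1)/(1+ψ(Kᵢ−1)) = 0.
Check two-phase: ΣzᵢKᵢ = 1.867 > 1 and Σzᵢ/Kᵢ = 1.047 > 1, so g(0) = 0.867 > 0 and g(1) = -0.047 < 0.
Iterate (Newton) starting at ψ = 0.54:
  ψ = 0.540: g = 0.2169, g' = -0.647 → ψ = 0.875
  ψ = 0.875: g = 0.0237, g' = -0.551 → ψ = 0.918
Converged at ψ = 0.918.
Then V = ψ·F = 0.9179·300 = 275.4 mol/h and L = F − V = 24.6 mol/h.

L = 24.6 mol/h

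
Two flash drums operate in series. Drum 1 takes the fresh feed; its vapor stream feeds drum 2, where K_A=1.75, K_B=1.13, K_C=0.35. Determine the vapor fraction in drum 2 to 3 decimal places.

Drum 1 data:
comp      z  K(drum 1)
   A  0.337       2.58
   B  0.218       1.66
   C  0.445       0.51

Drum 1:
Newton–Raphson from ψ₁ = 0.32:
  ψ₁ = 0.320: g = 0.2138, g' = -0.586 → ψ₁ = 0.685
  ψ₁ = 0.685: g = 0.0267, g' = -0.481 → ψ₁ = 0.740
Converged at ψ₁ = 0.740.
Drum-1 compositions:
  A: x = 0.155, y = 0.401
  B: x = 0.146, y = 0.243
  C: x = 0.698, y = 0.356
Drum-2 feed = drum-1 vapor: z₂ = (0.4008, 0.2431, 0.3561).
Drum 2:
Material balance + equilibrium reduce to Σ zᵢ(Kᵢ−1)/(1+ψ₂(Kᵢ−1)) = 0.
Check two-phase: ΣzᵢKᵢ = 1.101 > 1 and Σzᵢ/Kᵢ = 1.462 > 1, so g(0) = 0.101 > 0 and g(1) = -0.462 < 0.
Newton iteration, ψ₂⁰ = 0.49:
  ψ₂ = 0.490: g = -0.0901, g' = -0.448 → ψ₂ = 0.289
  ψ₂ = 0.289: g = -0.0075, g' = -0.384 → ψ₂ = 0.270
  ψ₂ = 0.270: g = -0.0000, g' = -0.381 → ψ₂ = 0.269
Converged at ψ₂ = 0.269.
  A: x = 0.333, y = 0.583
  B: x = 0.235, y = 0.265
  C: x = 0.432, y = 0.151

V/F (drum 2) = 0.269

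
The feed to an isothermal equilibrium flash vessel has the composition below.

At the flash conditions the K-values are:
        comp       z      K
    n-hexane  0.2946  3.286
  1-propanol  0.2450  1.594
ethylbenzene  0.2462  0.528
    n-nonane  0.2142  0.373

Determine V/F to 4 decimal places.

V/F = 0.6215

Newton–Raphson from V/F = 0.5:
  V/F = 0.5000: g = 0.07873, g' = -0.6593 → V/F = 0.6194
  V/F = 0.6194: g = 0.00134, g' = -0.6446 → V/F = 0.6215
Converged at V/F = 0.6215.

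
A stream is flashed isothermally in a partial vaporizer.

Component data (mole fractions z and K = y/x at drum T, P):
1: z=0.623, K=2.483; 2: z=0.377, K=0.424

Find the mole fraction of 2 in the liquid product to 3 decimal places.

x_2 = 0.720

Let ψ = V/F and solve Σ zᵢ(Kᵢ−1)/(1+ψ(Kᵢ−1)) = 0.
Check two-phase: ΣzᵢKᵢ = 1.707 > 1 and Σzᵢ/Kᵢ = 1.140 > 1, so g(0) = 0.707 > 0 and g(1) = -0.140 < 0.
Binary case is linear: z₁(K₁−1)(1+ψ(K₂−1)) + z₂(K₂−1)(1+ψ(K₁−1)) = 0
⇒ ψ = [z₁(K₁−1)+z₂(K₂−1)] / [−(K₁−1)(K₂−1)] = 0.7068/0.8542 = 0.827
Compositions from xᵢ = zᵢ/(1+ψ(Kᵢ−1)), yᵢ = Kᵢxᵢ:
  1: x = 0.280, y = 0.695
  2: x = 0.720, y = 0.305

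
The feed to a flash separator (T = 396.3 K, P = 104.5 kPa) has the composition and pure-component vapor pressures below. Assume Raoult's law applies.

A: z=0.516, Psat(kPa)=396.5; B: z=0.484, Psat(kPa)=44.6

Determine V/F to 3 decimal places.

Raoult's law: Kᵢ = Pᵢˢᵃᵗ/P = Pᵢˢᵃᵗ/104.5.
  K_A = 396.5/104.5 = 3.79426, K_B = 44.6/104.5 = 0.42679
Binary case is linear: z₁(K₁−1)(1+V/F(K₂−1)) + z₂(K₂−1)(1+V/F(K₁−1)) = 0
⇒ V/F = [z₁(K₁−1)+z₂(K₂−1)] / [−(K₁−1)(K₂−1)] = 1.1644/1.6017 = 0.727

V/F = 0.727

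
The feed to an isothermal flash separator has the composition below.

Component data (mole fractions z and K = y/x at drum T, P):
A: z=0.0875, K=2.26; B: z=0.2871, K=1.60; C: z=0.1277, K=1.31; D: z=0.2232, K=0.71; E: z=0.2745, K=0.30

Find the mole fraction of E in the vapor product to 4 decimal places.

y_E = 0.0932

Let ψ = V/F and solve Σ zᵢ(Kᵢ−1)/(1+ψ(Kᵢ−1)) = 0.
Feasibility: ΣzᵢKᵢ = 1.0652, Σzᵢ/Kᵢ = 1.5450 — both > 1, two phases present.
Iterate (Newton) starting at ψ = 0.3:
  ψ = 0.3000: g = -0.05191, g' = -0.3957 → ψ = 0.1688
  ψ = 0.1688: g = -0.00101, g' = -0.3845 → ψ = 0.1662
Converged at ψ = 0.1662.
Compositions from xᵢ = zᵢ/(1+ψ(Kᵢ−1)), yᵢ = Kᵢxᵢ:
  A: x = 0.0724, y = 0.1635
  B: x = 0.2611, y = 0.4177
  C: x = 0.1214, y = 0.1591
  D: x = 0.2345, y = 0.1665
  E: x = 0.3106, y = 0.0932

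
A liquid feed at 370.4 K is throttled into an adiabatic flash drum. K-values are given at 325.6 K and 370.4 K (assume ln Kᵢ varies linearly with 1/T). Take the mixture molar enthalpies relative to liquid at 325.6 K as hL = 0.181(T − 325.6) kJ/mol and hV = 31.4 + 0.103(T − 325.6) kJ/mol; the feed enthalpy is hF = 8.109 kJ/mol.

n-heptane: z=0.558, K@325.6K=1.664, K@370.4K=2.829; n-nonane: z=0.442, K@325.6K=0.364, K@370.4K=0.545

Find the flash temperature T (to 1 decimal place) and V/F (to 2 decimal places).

Adiabatic flash: solve Rachford–Rice at each trial T, then check hF = ψ·hV(T) + (1−ψ)·hL(T).
  T = 325.6 K: K = (1.664, 0.364), RR gives ψ = 0.212, H_out = 6.647 kJ/mol
  T = 370.4 K: K = (2.829, 0.545), RR gives ψ = 0.985, H_out = 35.588 kJ/mol
  T = 348.0 K: K = (2.207, 0.451), RR gives ψ = 0.651, H_out = 23.347 kJ/mol
  T = 336.8 K: K = (1.925, 0.407), RR gives ψ = 0.463, H_out = 16.158 kJ/mol
  T = 331.2 K: K = (1.792, 0.385), RR gives ψ = 0.350, H_out = 11.836 kJ/mol
  T = 328.4 K: K = (1.727, 0.375), RR gives ψ = 0.284, H_out = 9.377 kJ/mol
  T = 327.0 K: K = (1.696, 0.369), RR gives ψ = 0.249, H_out = 8.050 kJ/mol
Linear interpolation between T = 327.0 (H_out = 8.050) and T = 328.4 (H_out = 9.377) on hF = 8.109 gives T ≈ 327.1 K, at which ψ = 0.25.

T = 327.1 K, V/F = 0.25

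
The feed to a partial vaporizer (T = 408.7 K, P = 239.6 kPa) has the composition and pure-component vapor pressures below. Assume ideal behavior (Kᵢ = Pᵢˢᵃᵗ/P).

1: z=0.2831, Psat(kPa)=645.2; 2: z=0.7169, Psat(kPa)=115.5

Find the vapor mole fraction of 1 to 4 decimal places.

y_1 = 0.6309

Raoult's law: Kᵢ = Pᵢˢᵃᵗ/P = Pᵢˢᵃᵗ/239.6.
  K_1 = 645.2/239.6 = 2.692821, K_2 = 115.5/239.6 = 0.482053
Newton iteration, β⁰ = 0.5:
  β = 0.5000: g = -0.24153, g' = -0.5882 → β = 0.0894
  β = 0.0894: g = 0.02693, g' = -0.8235 → β = 0.1221
  β = 0.1221: g = 0.00079, g' = -0.7764 → β = 0.1231
Converged at β = 0.1231.
Compositions from xᵢ = zᵢ/(1+β(Kᵢ−1)), yᵢ = Kᵢxᵢ:
  1: x = 0.2343, y = 0.6309
  2: x = 0.7657, y = 0.3691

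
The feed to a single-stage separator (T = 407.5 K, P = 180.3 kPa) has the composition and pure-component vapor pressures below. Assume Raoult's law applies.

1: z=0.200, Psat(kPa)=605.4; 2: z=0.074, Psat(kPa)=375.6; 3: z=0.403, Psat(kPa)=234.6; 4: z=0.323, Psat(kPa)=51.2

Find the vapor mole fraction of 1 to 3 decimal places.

y_1 = 0.302

Raoult's law: Kᵢ = Pᵢˢᵃᵗ/P = Pᵢˢᵃᵗ/180.3.
  K_1 = 605.4/180.3 = 3.35774, K_2 = 375.6/180.3 = 2.08319, K_3 = 234.6/180.3 = 1.30116, K_4 = 51.2/180.3 = 0.28397
Material balance + equilibrium reduce to Σ zᵢ(Kᵢ−1)/(1+β(Kᵢ−1)) = 0.
g(0) = ΣzᵢKᵢ − 1 = 0.442 and g(1) = 1 − Σzᵢ/Kᵢ = -0.542, so a root lies in (0, 1).
Newton iteration, β⁰ = 0.5:
  β = 0.500: g = 0.0136, g' = -0.700 → β = 0.519
Converged at β = 0.519.
Compositions from xᵢ = zᵢ/(1+β(Kᵢ−1)), yᵢ = Kᵢxᵢ:
  1: x = 0.090, y = 0.302
  2: x = 0.047, y = 0.099
  3: x = 0.348, y = 0.453
  4: x = 0.514, y = 0.146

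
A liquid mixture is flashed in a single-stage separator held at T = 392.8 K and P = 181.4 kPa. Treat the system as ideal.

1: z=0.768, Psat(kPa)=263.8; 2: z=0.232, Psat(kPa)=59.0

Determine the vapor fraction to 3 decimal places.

Raoult's law: Kᵢ = Pᵢˢᵃᵗ/P = Pᵢˢᵃᵗ/181.4.
  K_1 = 263.8/181.4 = 1.45424, K_2 = 59.0/181.4 = 0.32525
Binary case is linear: z₁(K₁−1)(1+ψ(K₂−1)) + z₂(K₂−1)(1+ψ(K₁−1)) = 0
⇒ ψ = [z₁(K₁−1)+z₂(K₂−1)] / [−(K₁−1)(K₂−1)] = 0.1923/0.3065 = 0.627

ψ = 0.627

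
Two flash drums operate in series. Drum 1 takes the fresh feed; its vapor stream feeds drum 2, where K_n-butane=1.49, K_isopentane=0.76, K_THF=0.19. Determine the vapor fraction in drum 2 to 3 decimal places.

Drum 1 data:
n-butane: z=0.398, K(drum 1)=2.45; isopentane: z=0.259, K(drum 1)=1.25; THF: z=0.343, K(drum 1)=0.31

V/F (drum 2) = 0.223

Drum 1:
Rachford–Rice: g(ψ₁) = Σ zᵢ(Kᵢ−1)/(1+ψ₁(Kᵢ−1)) = 0.
Check two-phase: ΣzᵢKᵢ = 1.405 > 1 and Σzᵢ/Kᵢ = 1.476 > 1, so g(0) = 0.405 > 0 and g(1) = -0.476 < 0.
Newton iteration, ψ₁⁰ = 0.67:
  ψ₁ = 0.670: g = -0.0920, g' = -0.792 → ψ₁ = 0.554
  ψ₁ = 0.554: g = -0.0061, g' = -0.698 → ψ₁ = 0.545
Converged at ψ₁ = 0.545.
Drum-1 compositions:
  n-butane: x = 0.222, y = 0.545
  isopentane: x = 0.228, y = 0.285
  THF: x = 0.550, y = 0.170
Drum-2 feed = drum-1 vapor: z₂ = (0.5447, 0.2849, 0.1704).
Drum 2:
Material balance + equilibrium reduce to Σ zᵢ(Kᵢ−1)/(1+ψ₂(Kᵢ−1)) = 0.
Feasibility: ΣzᵢKᵢ = 1.060, Σzᵢ/Kᵢ = 1.637 — both > 1, two phases present.
Newton–Raphson from ψ₂ = 0.5:
  ψ₂ = 0.500: g = -0.0954, g' = -0.421 → ψ₂ = 0.274
  ψ₂ = 0.274: g = -0.0152, g' = -0.305 → ψ₂ = 0.224
  ψ₂ = 0.224: g = -0.0004, g' = -0.291 → ψ₂ = 0.223
Converged at ψ₂ = 0.223.
  n-butane: x = 0.491, y = 0.732
  isopentane: x = 0.301, y = 0.229
  THF: x = 0.208, y = 0.040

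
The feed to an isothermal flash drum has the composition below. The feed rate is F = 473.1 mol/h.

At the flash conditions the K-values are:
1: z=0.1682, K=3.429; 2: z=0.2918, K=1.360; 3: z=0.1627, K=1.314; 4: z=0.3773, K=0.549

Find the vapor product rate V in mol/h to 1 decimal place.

Let β = V/F and solve Σ zᵢ(Kᵢ−1)/(1+β(Kᵢ−1)) = 0.
Feasibility: ΣzᵢKᵢ = 1.3945, Σzᵢ/Kᵢ = 1.0747 — both > 1, two phases present.
Newton–Raphson from β = 0.31:
  β = 0.3100: g = 0.17630, g' = -0.4706 → β = 0.6846
  β = 0.6846: g = 0.03357, g' = -0.3358 → β = 0.7846
  β = 0.7846: g = 0.00014, g' = -0.3347 → β = 0.7851
Converged at β = 0.7851.
Then V = β·F = 0.7851·473.1 = 371.4 mol/h and L = F − V = 101.7 mol/h.

V = 371.4 mol/h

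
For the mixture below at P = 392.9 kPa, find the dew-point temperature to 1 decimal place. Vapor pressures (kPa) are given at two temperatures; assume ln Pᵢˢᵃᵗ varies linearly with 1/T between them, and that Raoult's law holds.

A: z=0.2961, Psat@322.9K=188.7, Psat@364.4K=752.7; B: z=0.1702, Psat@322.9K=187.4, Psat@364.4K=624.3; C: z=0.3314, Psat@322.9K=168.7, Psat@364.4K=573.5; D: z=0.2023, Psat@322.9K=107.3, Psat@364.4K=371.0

T = 351.8 K

Dew-point temperature: Σzᵢ·P/Pᵢˢᵃᵗ(T) = 1. Interpolate ln Pᵢˢᵃᵗ = aᵢ + bᵢ/T.
  T = 322.9 K: ΣzᵢP/Pᵢˢᵃᵗ = 2.4859
  T = 364.4 K: ΣzᵢP/Pᵢˢᵃᵗ = 0.7030
  T = 343.6 K: ΣzᵢP/Pᵢˢᵃᵗ = 1.2737
  T = 354.0 K: ΣzᵢP/Pᵢˢᵃᵗ = 0.9379
  T = 348.8 K: ΣzᵢP/Pᵢˢᵃᵗ = 1.0904
  T = 351.4 K: ΣzᵢP/Pᵢˢᵃᵗ = 1.0107
Interpolating between 351.4 K and 354.0 K gives T ≈ 351.8 K.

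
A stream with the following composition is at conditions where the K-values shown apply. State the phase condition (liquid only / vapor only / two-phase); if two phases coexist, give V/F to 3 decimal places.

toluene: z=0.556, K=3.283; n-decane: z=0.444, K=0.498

ΣzᵢKᵢ = 2.046; Σzᵢ/Kᵢ = 1.061.
Both exceed 1, so a two-phase solution exists.
Let ψ = V/F and solve Σ zᵢ(Kᵢ−1)/(1+ψ(Kᵢ−1)) = 0.
Binary case is linear: z₁(K₁−1)(1+ψ(K₂−1)) + z₂(K₂−1)(1+ψ(K₁−1)) = 0
⇒ ψ = [z₁(K₁−1)+z₂(K₂−1)] / [−(K₁−1)(K₂−1)] = 1.0465/1.1461 = 0.913

two-phase, V/F = 0.913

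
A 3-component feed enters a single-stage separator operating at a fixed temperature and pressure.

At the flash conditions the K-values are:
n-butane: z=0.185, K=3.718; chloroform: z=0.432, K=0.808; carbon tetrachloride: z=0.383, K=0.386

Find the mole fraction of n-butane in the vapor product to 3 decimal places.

Rachford–Rice: g(ψ) = Σ zᵢ(Kᵢ−1)/(1+ψ(Kᵢ−1)) = 0.
Feasibility: ΣzᵢKᵢ = 1.185, Σzᵢ/Kᵢ = 1.577 — both > 1, two phases present.
Newton iteration, ψ⁰ = 0.49:
  ψ = 0.490: g = -0.2123, g' = -0.566 → ψ = 0.115
  ψ = 0.115: g = 0.0452, g' = -0.977 → ψ = 0.161
  ψ = 0.161: g = 0.0030, g' = -0.855 → ψ = 0.165
Converged at ψ = 0.165.
Compositions from xᵢ = zᵢ/(1+ψ(Kᵢ−1)), yᵢ = Kᵢxᵢ:
  n-butane: x = 0.128, y = 0.475
  chloroform: x = 0.446, y = 0.360
  carbon tetrachloride: x = 0.426, y = 0.164

y_n-butane = 0.475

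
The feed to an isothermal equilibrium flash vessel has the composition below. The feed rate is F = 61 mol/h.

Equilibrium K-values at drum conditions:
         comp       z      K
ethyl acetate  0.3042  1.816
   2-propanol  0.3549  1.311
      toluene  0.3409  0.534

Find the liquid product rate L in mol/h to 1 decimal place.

Material balance + equilibrium reduce to Σ zᵢ(Kᵢ−1)/(1+V/F(Kᵢ−1)) = 0.
Check two-phase: ΣzᵢKᵢ = 1.1997 > 1 and Σzᵢ/Kᵢ = 1.0766 > 1, so g(0) = 0.1997 > 0 and g(1) = -0.0766 < 0.
Iterate (Newton) starting at V/F = 0.46:
  V/F = 0.4600: g = 0.07484, g' = -0.2533 → V/F = 0.7555
  V/F = 0.7555: g = -0.00223, g' = -0.2764 → V/F = 0.7474
Converged at V/F = 0.7474.
Then V = V/F·F = 0.7474·61 = 45.6 mol/h and L = F − V = 15.4 mol/h.

L = 15.4 mol/h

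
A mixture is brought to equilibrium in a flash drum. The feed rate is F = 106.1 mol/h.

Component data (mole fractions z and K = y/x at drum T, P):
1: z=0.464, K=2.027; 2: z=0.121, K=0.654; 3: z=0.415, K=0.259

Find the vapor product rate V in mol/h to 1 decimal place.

Rachford–Rice: g(V/F) = Σ zᵢ(Kᵢ−1)/(1+V/F(Kᵢ−1)) = 0.
Feasibility: ΣzᵢKᵢ = 1.127, Σzᵢ/Kᵢ = 2.016 — both > 1, two phases present.
Iterate (Newton) starting at V/F = 0.5:
  V/F = 0.500: g = -0.2243, g' = -0.810 → V/F = 0.223
  V/F = 0.223: g = -0.0261, g' = -0.668 → V/F = 0.184
Converged at V/F = 0.184.
Then V = V/F·F = 0.1840·106.1 = 19.5 mol/h and L = F − V = 86.6 mol/h.

V = 19.5 mol/h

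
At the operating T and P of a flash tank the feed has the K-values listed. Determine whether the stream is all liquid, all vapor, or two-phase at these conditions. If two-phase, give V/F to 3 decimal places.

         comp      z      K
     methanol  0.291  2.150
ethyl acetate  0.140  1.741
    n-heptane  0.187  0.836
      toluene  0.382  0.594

two-phase, V/F = 0.709

ΣzᵢKᵢ = 1.253; Σzᵢ/Kᵢ = 1.083.
Both exceed 1, so a two-phase solution exists.
Iterate (Newton) starting at ψ = 0.5:
  ψ = 0.500: g = 0.0602, g' = -0.301 → ψ = 0.700
  ψ = 0.700: g = 0.0025, g' = -0.281 → ψ = 0.709
Converged at ψ = 0.709.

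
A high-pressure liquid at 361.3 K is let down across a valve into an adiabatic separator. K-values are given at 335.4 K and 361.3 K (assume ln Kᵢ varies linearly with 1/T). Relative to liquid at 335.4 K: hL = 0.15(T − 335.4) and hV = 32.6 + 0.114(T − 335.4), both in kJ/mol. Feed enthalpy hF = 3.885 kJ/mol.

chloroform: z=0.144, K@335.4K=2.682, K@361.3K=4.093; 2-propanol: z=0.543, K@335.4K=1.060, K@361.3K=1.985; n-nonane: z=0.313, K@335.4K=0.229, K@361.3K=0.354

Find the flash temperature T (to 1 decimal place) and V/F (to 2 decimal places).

Adiabatic flash: solve Rachford–Rice at each trial T, then check hF = ψ·hV(T) + (1−ψ)·hL(T).
  T = 335.4 K: K = (2.682, 1.060, 0.229), RR gives ψ = 0.059, H_out = 1.922 kJ/mol
  T = 361.3 K: K = (4.093, 1.985, 0.354), RR gives ψ = 0.811, H_out = 29.552 kJ/mol
  T = 348.4 K: K = (3.342, 1.469, 0.287), RR gives ψ = 0.524, H_out = 18.783 kJ/mol
  T = 341.9 K: K = (3.000, 1.252, 0.257), RR gives ψ = 0.315, H_out = 11.159 kJ/mol
  T = 338.6 K: K = (2.836, 1.151, 0.243), RR gives ψ = 0.188, H_out = 6.587 kJ/mol
  T = 337.0 K: K = (2.758, 1.105, 0.236), RR gives ψ = 0.124, H_out = 4.266 kJ/mol
Linear interpolation between T = 335.4 (H_out = 1.922) and T = 337.0 (H_out = 4.266) on hF = 3.885 gives T ≈ 336.7 K, at which ψ = 0.11.

T = 336.7 K, V/F = 0.11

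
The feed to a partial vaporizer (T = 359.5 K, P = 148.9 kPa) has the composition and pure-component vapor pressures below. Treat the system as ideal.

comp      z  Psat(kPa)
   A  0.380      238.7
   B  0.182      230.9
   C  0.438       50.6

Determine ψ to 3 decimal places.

Raoult's law: Kᵢ = Pᵢˢᵃᵗ/P = Pᵢˢᵃᵗ/148.9.
  K_A = 238.7/148.9 = 1.60309, K_B = 230.9/148.9 = 1.55071, K_C = 50.6/148.9 = 0.33983
Let ψ = V/F and solve Σ zᵢ(Kᵢ−1)/(1+ψ(Kᵢ−1)) = 0.
g(0) = ΣzᵢKᵢ − 1 = 0.040 and g(1) = 1 − Σzᵢ/Kᵢ = -0.643, so a root lies in (0, 1).
Newton iteration, ψ⁰ = 0.45:
  ψ = 0.450: g = -0.1508, g' = -0.507 → ψ = 0.153
  ψ = 0.153: g = -0.0193, g' = -0.399 → ψ = 0.104
Converged at ψ = 0.104.

ψ = 0.104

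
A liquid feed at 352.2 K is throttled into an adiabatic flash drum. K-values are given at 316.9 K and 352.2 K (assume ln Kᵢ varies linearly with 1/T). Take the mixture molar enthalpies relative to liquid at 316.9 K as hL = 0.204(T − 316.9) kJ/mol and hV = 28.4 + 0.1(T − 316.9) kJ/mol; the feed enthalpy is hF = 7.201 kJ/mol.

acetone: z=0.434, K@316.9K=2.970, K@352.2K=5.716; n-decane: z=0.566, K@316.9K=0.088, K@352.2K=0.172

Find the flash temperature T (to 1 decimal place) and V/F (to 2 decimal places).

Adiabatic flash: solve Rachford–Rice at each trial T, then check hF = ψ·hV(T) + (1−ψ)·hL(T).
  T = 316.9 K: K = (2.970, 0.088), RR gives ψ = 0.189, H_out = 5.355 kJ/mol
  T = 352.2 K: K = (5.716, 0.172), RR gives ψ = 0.404, H_out = 17.195 kJ/mol
  T = 334.5 K: K = (4.188, 0.125), RR gives ψ = 0.319, H_out = 12.054 kJ/mol
  T = 325.7 K: K = (3.543, 0.105), RR gives ψ = 0.263, H_out = 9.013 kJ/mol
  T = 321.3 K: K = (3.248, 0.096), RR gives ψ = 0.229, H_out = 7.283 kJ/mol
  T = 319.1 K: K = (3.107, 0.092), RR gives ψ = 0.209, H_out = 6.348 kJ/mol
Linear interpolation between T = 319.1 (H_out = 6.348) and T = 321.3 (H_out = 7.283) on hF = 7.201 gives T ≈ 321.1 K, at which ψ = 0.23.

T = 321.1 K, V/F = 0.23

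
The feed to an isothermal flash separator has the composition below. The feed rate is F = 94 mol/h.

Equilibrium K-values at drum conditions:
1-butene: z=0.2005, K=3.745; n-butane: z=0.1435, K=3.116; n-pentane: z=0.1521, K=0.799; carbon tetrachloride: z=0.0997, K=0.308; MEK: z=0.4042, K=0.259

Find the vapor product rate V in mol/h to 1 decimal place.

V = 26.8 mol/h

Rachford–Rice: g(V/F) = Σ zᵢ(Kᵢ−1)/(1+V/F(Kᵢ−1)) = 0.
g(0) = ΣzᵢKᵢ − 1 = 0.4549 and g(1) = 1 − Σzᵢ/Kᵢ = -1.1743, so a root lies in (0, 1).
Newton–Raphson from V/F = 0.58:
  V/F = 0.5800: g = -0.32646, g' = -1.1780 → V/F = 0.3029
  V/F = 0.3029: g = -0.02046, g' = -1.1414 → V/F = 0.2850
  V/F = 0.2850: g = 0.00019, g' = -1.1633 → V/F = 0.2851
Converged at V/F = 0.2851.
Then V = V/F·F = 0.2851·94 = 26.8 mol/h and L = F − V = 67.2 mol/h.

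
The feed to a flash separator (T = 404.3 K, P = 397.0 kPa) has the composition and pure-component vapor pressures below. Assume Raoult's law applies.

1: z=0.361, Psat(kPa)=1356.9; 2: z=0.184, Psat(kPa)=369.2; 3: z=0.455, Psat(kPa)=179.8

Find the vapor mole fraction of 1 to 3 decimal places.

Raoult's law: Kᵢ = Pᵢˢᵃᵗ/P = Pᵢˢᵃᵗ/397.0.
  K_1 = 1356.9/397.0 = 3.41788, K_2 = 369.2/397.0 = 0.92997, K_3 = 179.8/397.0 = 0.45290
Material balance + equilibrium reduce to Σ zᵢ(Kᵢ−1)/(1+ψ(Kᵢ−1)) = 0.
g(0) = ΣzᵢKᵢ − 1 = 0.611 and g(1) = 1 − Σzᵢ/Kᵢ = -0.308, so a root lies in (0, 1).
Iterate (Newton) starting at ψ = 0.5:
  ψ = 0.500: g = 0.0391, g' = -0.692 → ψ = 0.557
  ψ = 0.557: g = 0.0008, g' = -0.666 → ψ = 0.558
Converged at ψ = 0.558.
Compositions from xᵢ = zᵢ/(1+ψ(Kᵢ−1)), yᵢ = Kᵢxᵢ:
  1: x = 0.154, y = 0.525
  2: x = 0.191, y = 0.178
  3: x = 0.655, y = 0.297

y_1 = 0.525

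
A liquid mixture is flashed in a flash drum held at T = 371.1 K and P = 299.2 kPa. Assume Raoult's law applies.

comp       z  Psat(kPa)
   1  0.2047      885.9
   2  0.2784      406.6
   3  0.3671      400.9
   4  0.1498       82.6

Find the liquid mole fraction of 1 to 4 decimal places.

x_1 = 0.0737

Raoult's law: Kᵢ = Pᵢˢᵃᵗ/P = Pᵢˢᵃᵗ/299.2.
  K_1 = 885.9/299.2 = 2.960896, K_2 = 406.6/299.2 = 1.358957, K_3 = 400.9/299.2 = 1.339906, K_4 = 82.6/299.2 = 0.276070
Material balance + equilibrium reduce to Σ zᵢ(Kᵢ−1)/(1+V/F(Kᵢ−1)) = 0.
Check two-phase: ΣzᵢKᵢ = 1.5177 > 1 and Σzᵢ/Kᵢ = 1.0906 > 1, so g(0) = 0.5177 > 0 and g(1) = -0.0906 < 0.
Newton–Raphson from V/F = 0.38:
  V/F = 0.3800: g = 0.27885, g' = -0.4689 → V/F = 0.9747
  V/F = 0.9747: g = -0.06276, g' = -1.0425 → V/F = 0.9145
  V/F = 0.9145: g = -0.00676, g' = -0.8333 → V/F = 0.9064
  V/F = 0.9064: g = -0.00009, g' = -0.8113 → V/F = 0.9063
Converged at V/F = 0.9063.
Compositions from xᵢ = zᵢ/(1+V/F(Kᵢ−1)), yᵢ = Kᵢxᵢ:
  1: x = 0.0737, y = 0.2182
  2: x = 0.2101, y = 0.2855
  3: x = 0.2806, y = 0.3760
  4: x = 0.4356, y = 0.1203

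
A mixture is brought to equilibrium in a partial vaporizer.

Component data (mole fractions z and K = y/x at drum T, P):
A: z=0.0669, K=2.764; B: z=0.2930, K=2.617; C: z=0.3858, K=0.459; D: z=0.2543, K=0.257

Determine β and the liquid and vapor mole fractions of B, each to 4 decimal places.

β = 0.1880, x_B = 0.2247, y_B = 0.5880

Material balance + equilibrium reduce to Σ zᵢ(Kᵢ−1)/(1+β(Kᵢ−1)) = 0.
Feasibility: ΣzᵢKᵢ = 1.1941, Σzᵢ/Kᵢ = 1.9662 — both > 1, two phases present.
Newton iteration, β⁰ = 0.5:
  β = 0.5000: g = -0.26206, g' = -0.8606 → β = 0.1955
  β = 0.1955: g = -0.00672, g' = -0.8907 → β = 0.1879
  β = 0.1879: g = 0.00003, g' = -0.8976 → β = 0.1880
Converged at β = 0.1880.
Compositions from xᵢ = zᵢ/(1+β(Kᵢ−1)), yᵢ = Kᵢxᵢ:
  A: x = 0.0502, y = 0.1389
  B: x = 0.2247, y = 0.5880
  C: x = 0.4295, y = 0.1971
  D: x = 0.2956, y = 0.0760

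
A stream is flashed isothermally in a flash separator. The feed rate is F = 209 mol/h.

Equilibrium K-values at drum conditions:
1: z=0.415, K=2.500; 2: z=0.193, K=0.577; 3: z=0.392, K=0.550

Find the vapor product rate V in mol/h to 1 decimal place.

V = 115.1 mol/h

Let ψ = V/F and solve Σ zᵢ(Kᵢ−1)/(1+ψ(Kᵢ−1)) = 0.
g(0) = ΣzᵢKᵢ − 1 = 0.364 and g(1) = 1 − Σzᵢ/Kᵢ = -0.213, so a root lies in (0, 1).
Iterate (Newton) starting at ψ = 0.5:
  ψ = 0.500: g = 0.0246, g' = -0.493 → ψ = 0.550
  ψ = 0.550: g = 0.0004, g' = -0.479 → ψ = 0.551
Converged at ψ = 0.551.
Then V = ψ·F = 0.5506·209 = 115.1 mol/h and L = F − V = 93.9 mol/h.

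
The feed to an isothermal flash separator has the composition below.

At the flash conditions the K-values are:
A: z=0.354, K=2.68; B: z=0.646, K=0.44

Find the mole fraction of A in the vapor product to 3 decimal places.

y_A = 0.670

Rachford–Rice: g(β) = Σ zᵢ(Kᵢ−1)/(1+β(Kᵢ−1)) = 0.
g(0) = ΣzᵢKᵢ − 1 = 0.233 and g(1) = 1 − Σzᵢ/Kᵢ = -0.600, so a root lies in (0, 1).
Newton–Raphson from β = 0.5:
  β = 0.500: g = -0.1792, g' = -0.686 → β = 0.239
  β = 0.239: g = 0.0069, g' = -0.779 → β = 0.248
Converged at β = 0.248.
Compositions from xᵢ = zᵢ/(1+β(Kᵢ−1)), yᵢ = Kᵢxᵢ:
  A: x = 0.250, y = 0.670
  B: x = 0.750, y = 0.330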